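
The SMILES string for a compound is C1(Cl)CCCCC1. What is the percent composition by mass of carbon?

60.76%

Atom tally by fragment:
  cyclohexane ring core → C:6 H:12
  (− 1 ring H displaced by substituents)
  + Cl → Cl:1
Element totals:
  C: 6
  H: 11
  Cl: 1
Molecular formula: C6H11Cl.
Molar mass = 118.604 g/mol.
Mass from C: 6 × 12.011 = 72.066 g/mol.
%C = 72.066 / 118.604 × 100 = 60.76%.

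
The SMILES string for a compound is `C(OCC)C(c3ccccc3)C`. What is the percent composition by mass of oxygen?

9.74%

Atom tally by fragment:
  C2H5OCH2 → C:3 H:7 O:1
  CH(C6H5) → C:7 H:6
  CH3 → C:1 H:3
Element totals:
  C: 11
  H: 16
  O: 1
Molecular formula: C11H16O.
Molar mass = 164.248 g/mol.
Mass from O: 1 × 15.999 = 15.999 g/mol.
%O = 15.999 / 164.248 × 100 = 9.74%.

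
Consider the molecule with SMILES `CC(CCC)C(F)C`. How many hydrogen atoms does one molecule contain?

15

Atom tally by fragment:
  CH3 → C:1 H:3
  CH(CH2CH2CH3) → C:4 H:8
  CH(F) → C:1 H:1 F:1
  CH3 → C:1 H:3
Element totals:
  C: 7
  H: 15
  F: 1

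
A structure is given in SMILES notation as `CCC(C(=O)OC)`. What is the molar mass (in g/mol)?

Atom tally by fragment:
  CH3 → C:1 H:3
  CH2 → C:1 H:2
  CH2COOCH3 → C:3 H:5 O:2
Element totals:
  C: 5
  H: 10
  O: 2
Molecular formula: C5H10O2.
  M = 5(12.011) + 10(1.008) + 2(15.999)
    = 60.055 + 10.080 + 31.998 = 102.133

102.13 g/mol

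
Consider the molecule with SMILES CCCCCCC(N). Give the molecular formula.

Atom tally by fragment:
  CH3 → C:1 H:3
  CH2 → C:1 H:2
  CH2 → C:1 H:2
  CH2 → C:1 H:2
  CH2 → C:1 H:2
  CH2 → C:1 H:2
  CH2NH2 → C:1 H:4 N:1
Element totals:
  C: 7
  H: 17
  N: 1

C7H17N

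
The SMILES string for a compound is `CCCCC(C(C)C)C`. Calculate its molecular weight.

128.26 g/mol

Atom tally by fragment:
  CH3 → C:1 H:3
  CH2 → C:1 H:2
  CH2 → C:1 H:2
  CH2 → C:1 H:2
  CH(CH(CH3)2) → C:4 H:8
  CH3 → C:1 H:3
Element totals:
  C: 9
  H: 20
Molecular formula: C9H20.
  M = 9(12.011) + 20(1.008)
    = 108.099 + 20.160 = 128.259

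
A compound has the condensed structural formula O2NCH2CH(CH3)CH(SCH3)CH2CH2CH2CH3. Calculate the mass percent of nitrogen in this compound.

Atom tally by fragment:
  O2NCH2 → C:1 H:2 N:1 O:2
  CH(CH3) → C:2 H:4
  CH(SCH3) → C:2 H:4 S:1
  CH2 → C:1 H:2
  CH2 → C:1 H:2
  CH2 → C:1 H:2
  CH3 → C:1 H:3
Element totals:
  C: 9
  H: 19
  N: 1
  O: 2
  S: 1
Molecular formula: C9H19NO2S.
Molar mass = 205.316 g/mol.
Mass from N: 1 × 14.007 = 14.007 g/mol.
%N = 14.007 / 205.316 × 100 = 6.82%.

6.82%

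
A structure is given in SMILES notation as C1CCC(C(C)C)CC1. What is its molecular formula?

C9H18

Atom tally by fragment:
  cyclohexane ring core → C:6 H:12
  (− 1 ring H displaced by substituents)
  + CH(CH3)2 → C:3 H:7
Element totals:
  C: 9
  H: 18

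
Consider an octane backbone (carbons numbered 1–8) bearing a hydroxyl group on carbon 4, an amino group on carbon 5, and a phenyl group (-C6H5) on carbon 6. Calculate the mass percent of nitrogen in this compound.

6.33%

Atom tally by fragment:
  CH3 → C:1 H:3
  CH2 → C:1 H:2
  CH2 → C:1 H:2
  CH(OH) → C:1 H:2 O:1
  CH(NH2) → C:1 H:3 N:1
  CH(C6H5) → C:7 H:6
  CH2 → C:1 H:2
  CH3 → C:1 H:3
Element totals:
  C: 14
  H: 23
  N: 1
  O: 1
Molecular formula: C14H23NO.
Molar mass = 221.344 g/mol.
Mass from N: 1 × 14.007 = 14.007 g/mol.
%N = 14.007 / 221.344 × 100 = 6.33%.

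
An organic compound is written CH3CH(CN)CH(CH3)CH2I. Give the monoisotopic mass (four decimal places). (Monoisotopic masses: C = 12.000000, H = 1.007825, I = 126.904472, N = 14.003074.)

222.9858

Element totals:
  C: 6
  H: 10
  I: 1
  N: 1
Molecular formula: C6H10IN.
  M = 6(12.0) + 10(1.007825) + 126.904472 + 14.003074
    = 72.000000 + 10.078250 + 126.904472 + 14.003074 = 222.985796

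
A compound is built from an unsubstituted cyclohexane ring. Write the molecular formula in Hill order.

Atom tally by fragment:
  cyclohexane ring core → C:6 H:12
Element totals:
  C: 6
  H: 12

C6H12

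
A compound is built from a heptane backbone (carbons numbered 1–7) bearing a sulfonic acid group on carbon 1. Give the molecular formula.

C7H16O3S

Atom tally by fragment:
  HO3SCH2 → C:1 H:3 S:1 O:3
  CH2 → C:1 H:2
  CH2 → C:1 H:2
  CH2 → C:1 H:2
  CH2 → C:1 H:2
  CH2 → C:1 H:2
  CH3 → C:1 H:3
Element totals:
  C: 7
  H: 16
  O: 3
  S: 1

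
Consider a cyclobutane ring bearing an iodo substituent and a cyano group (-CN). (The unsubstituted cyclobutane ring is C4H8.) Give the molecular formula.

Atom tally by fragment:
  cyclobutane ring core → C:4 H:8
  (− 2 ring H displaced by substituents)
  + I → I:1
  + CN → C:1 N:1
Element totals:
  C: 5
  H: 6
  I: 1
  N: 1

C5H6IN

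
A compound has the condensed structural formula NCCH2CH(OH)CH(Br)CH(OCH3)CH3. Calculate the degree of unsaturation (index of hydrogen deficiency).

Element totals:
  C: 7
  H: 12
  Br: 1
  N: 1
  O: 2
Molecular formula: C7H12BrNO2.
DoU = (2C + 2 + N − H − X) / 2 = (2·7 + 2 + 1 − 12 − 1) / 2 = 2.

2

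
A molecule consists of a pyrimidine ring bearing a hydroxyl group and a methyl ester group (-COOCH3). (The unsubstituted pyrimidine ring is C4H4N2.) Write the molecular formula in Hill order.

C6H6N2O3

Atom tally by fragment:
  pyrimidine ring core → C:4 H:4 N:2
  (− 2 ring H displaced by substituents)
  + OH → O:1 H:1
  + COOCH3 → C:2 H:3 O:2
Element totals:
  C: 6
  H: 6
  N: 2
  O: 3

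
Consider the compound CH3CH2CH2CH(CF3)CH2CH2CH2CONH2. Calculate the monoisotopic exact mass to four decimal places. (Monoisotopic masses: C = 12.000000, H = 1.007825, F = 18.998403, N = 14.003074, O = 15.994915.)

211.1184

Element totals:
  C: 9
  H: 16
  F: 3
  N: 1
  O: 1
Molecular formula: C9H16F3NO.
  M = 9(12.0) + 16(1.007825) + 3(18.998403) + 14.003074 + 15.994915
    = 108.000000 + 16.125200 + 56.995209 + 14.003074 + 15.994915 = 211.118398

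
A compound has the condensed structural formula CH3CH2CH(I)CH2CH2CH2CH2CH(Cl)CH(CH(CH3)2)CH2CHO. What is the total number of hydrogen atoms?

Atom tally by fragment:
  CH3 → C:1 H:3
  CH2 → C:1 H:2
  CH(I) → C:1 H:1 I:1
  CH2 → C:1 H:2
  CH2 → C:1 H:2
  CH2 → C:1 H:2
  CH2 → C:1 H:2
  CH(Cl) → C:1 H:1 Cl:1
  CH(CH(CH3)2) → C:4 H:8
  CH2CHO → C:2 H:3 O:1
Element totals:
  C: 14
  H: 26
  Cl: 1
  I: 1
  O: 1

26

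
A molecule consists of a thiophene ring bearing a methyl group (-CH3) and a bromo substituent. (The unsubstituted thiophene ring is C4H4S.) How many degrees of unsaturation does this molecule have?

Atom tally by fragment:
  thiophene ring core → C:4 H:4 S:1
  (− 2 ring H displaced by substituents)
  + CH3 → C:1 H:3
  + Br → Br:1
Element totals:
  C: 5
  H: 5
  Br: 1
  S: 1
Molecular formula: C5H5BrS.
DoU = (2C + 2 + N − H − X) / 2 = (2·5 + 2 + 0 − 5 − 1) / 2 = 3.

3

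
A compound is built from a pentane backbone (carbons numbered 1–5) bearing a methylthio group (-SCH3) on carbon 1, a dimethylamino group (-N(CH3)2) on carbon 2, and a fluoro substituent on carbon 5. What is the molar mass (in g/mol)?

179.30 g/mol

Atom tally by fragment:
  CH3SCH2 → C:2 H:5 S:1
  CH(N(CH3)2) → C:3 H:7 N:1
  CH2 → C:1 H:2
  CH2 → C:1 H:2
  CH2F → C:1 H:2 F:1
Element totals:
  C: 8
  H: 18
  F: 1
  N: 1
  S: 1
Molecular formula: C8H18FNS.
  M = 8(12.011) + 18(1.008) + 18.998 + 14.007 + 32.06
    = 96.088 + 18.144 + 18.998 + 14.007 + 32.060 = 179.297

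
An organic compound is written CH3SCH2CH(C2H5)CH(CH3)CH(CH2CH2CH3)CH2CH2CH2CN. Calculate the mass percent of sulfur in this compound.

Atom tally by fragment:
  CH3SCH2 → C:2 H:5 S:1
  CH(C2H5) → C:3 H:6
  CH(CH3) → C:2 H:4
  CH(CH2CH2CH3) → C:4 H:8
  CH2 → C:1 H:2
  CH2 → C:1 H:2
  CH2CN → C:2 H:2 N:1
Element totals:
  C: 15
  H: 29
  N: 1
  S: 1
Molecular formula: C15H29NS.
Molar mass = 255.464 g/mol.
Mass from S: 1 × 32.06 = 32.060 g/mol.
%S = 32.060 / 255.464 × 100 = 12.55%.

12.55%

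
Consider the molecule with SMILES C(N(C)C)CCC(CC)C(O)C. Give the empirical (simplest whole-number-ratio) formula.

C10H23NO

Atom tally by fragment:
  (CH3)2NCH2 → C:3 H:8 N:1
  CH2 → C:1 H:2
  CH2 → C:1 H:2
  CH(C2H5) → C:3 H:6
  CH(OH) → C:1 H:2 O:1
  CH3 → C:1 H:3
Element totals:
  C: 10
  H: 23
  N: 1
  O: 1
Molecular formula: C10H23NO.
gcd of subscripts (10, 23, 1, 1) = 1, so the empirical formula equals the molecular formula.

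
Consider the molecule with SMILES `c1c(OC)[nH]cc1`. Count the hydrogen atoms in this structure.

7

Atom tally by fragment:
  pyrrole ring core → C:4 H:5 N:1
  (− 1 ring H displaced by substituents)
  + OCH3 → C:1 H:3 O:1
Element totals:
  C: 5
  H: 7
  N: 1
  O: 1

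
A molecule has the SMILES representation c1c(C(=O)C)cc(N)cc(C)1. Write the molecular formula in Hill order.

Atom tally by fragment:
  benzene ring core → C:6 H:6
  (− 3 ring H displaced by substituents)
  + COCH3 → C:2 H:3 O:1
  + NH2 → N:1 H:2
  + CH3 → C:1 H:3
Element totals:
  C: 9
  H: 11
  N: 1
  O: 1

C9H11NO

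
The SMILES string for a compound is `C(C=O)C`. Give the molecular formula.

C3H6O

Atom tally by fragment:
  OHCCH2 → C:2 H:3 O:1
  CH3 → C:1 H:3
Element totals:
  C: 3
  H: 6
  O: 1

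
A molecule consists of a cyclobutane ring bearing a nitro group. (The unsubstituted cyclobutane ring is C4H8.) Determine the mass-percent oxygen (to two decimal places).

31.65%

Atom tally by fragment:
  cyclobutane ring core → C:4 H:8
  (− 1 ring H displaced by substituents)
  + NO2 → N:1 O:2
Element totals:
  C: 4
  H: 7
  N: 1
  O: 2
Molecular formula: C4H7NO2.
Molar mass = 101.105 g/mol.
Mass from O: 2 × 15.999 = 31.998 g/mol.
%O = 31.998 / 101.105 × 100 = 31.65%.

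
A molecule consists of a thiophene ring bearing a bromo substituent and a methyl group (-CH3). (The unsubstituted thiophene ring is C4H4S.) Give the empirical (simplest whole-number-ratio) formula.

Atom tally by fragment:
  thiophene ring core → C:4 H:4 S:1
  (− 2 ring H displaced by substituents)
  + Br → Br:1
  + CH3 → C:1 H:3
Element totals:
  C: 5
  H: 5
  Br: 1
  S: 1
Molecular formula: C5H5BrS.
gcd of subscripts (1, 5, 5, 1) = 1, so the empirical formula equals the molecular formula.

C5H5BrS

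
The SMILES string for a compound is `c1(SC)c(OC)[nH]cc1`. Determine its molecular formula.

Atom tally by fragment:
  pyrrole ring core → C:4 H:5 N:1
  (− 2 ring H displaced by substituents)
  + SCH3 → C:1 H:3 S:1
  + OCH3 → C:1 H:3 O:1
Element totals:
  C: 6
  H: 9
  N: 1
  O: 1
  S: 1

C6H9NOS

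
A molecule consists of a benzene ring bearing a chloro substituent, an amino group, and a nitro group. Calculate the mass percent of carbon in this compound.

41.76%

Atom tally by fragment:
  benzene ring core → C:6 H:6
  (− 3 ring H displaced by substituents)
  + Cl → Cl:1
  + NH2 → N:1 H:2
  + NO2 → N:1 O:2
Element totals:
  C: 6
  H: 5
  Cl: 1
  N: 2
  O: 2
Molecular formula: C6H5ClN2O2.
Molar mass = 172.568 g/mol.
Mass from C: 6 × 12.011 = 72.066 g/mol.
%C = 72.066 / 172.568 × 100 = 41.76%.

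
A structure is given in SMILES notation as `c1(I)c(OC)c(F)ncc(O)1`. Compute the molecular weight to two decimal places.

Atom tally by fragment:
  pyridine ring core → C:5 H:5 N:1
  (− 4 ring H displaced by substituents)
  + I → I:1
  + OCH3 → C:1 H:3 O:1
  + F → F:1
  + OH → O:1 H:1
Element totals:
  C: 6
  H: 5
  F: 1
  I: 1
  N: 1
  O: 2
Molecular formula: C6H5FINO2.
  M = 6(12.011) + 5(1.008) + 18.998 + 126.904 + 14.007 + 2(15.999)
    = 72.066 + 5.040 + 18.998 + 126.904 + 14.007 + 31.998 = 269.013

269.01 g/mol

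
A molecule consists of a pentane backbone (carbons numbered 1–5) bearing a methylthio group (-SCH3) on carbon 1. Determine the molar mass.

118.24 g/mol

Atom tally by fragment:
  CH3SCH2 → C:2 H:5 S:1
  CH2 → C:1 H:2
  CH2 → C:1 H:2
  CH2 → C:1 H:2
  CH3 → C:1 H:3
Element totals:
  C: 6
  H: 14
  S: 1
Molecular formula: C6H14S.
  M = 6(12.011) + 14(1.008) + 32.06
    = 72.066 + 14.112 + 32.060 = 118.238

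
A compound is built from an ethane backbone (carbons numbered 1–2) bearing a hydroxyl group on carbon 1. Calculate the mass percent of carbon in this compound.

Atom tally by fragment:
  HOCH2 → C:1 H:3 O:1
  CH3 → C:1 H:3
Element totals:
  C: 2
  H: 6
  O: 1
Molecular formula: C2H6O.
Molar mass = 46.069 g/mol.
Mass from C: 2 × 12.011 = 24.022 g/mol.
%C = 24.022 / 46.069 × 100 = 52.14%.

52.14%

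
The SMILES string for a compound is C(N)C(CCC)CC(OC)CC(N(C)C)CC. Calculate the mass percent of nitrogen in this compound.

11.46%

Atom tally by fragment:
  H2NCH2 → C:1 H:4 N:1
  CH(CH2CH2CH3) → C:4 H:8
  CH2 → C:1 H:2
  CH(OCH3) → C:2 H:4 O:1
  CH2 → C:1 H:2
  CH(N(CH3)2) → C:3 H:7 N:1
  CH2 → C:1 H:2
  CH3 → C:1 H:3
Element totals:
  C: 14
  H: 32
  N: 2
  O: 1
Molecular formula: C14H32N2O.
Molar mass = 244.423 g/mol.
Mass from N: 2 × 14.007 = 28.014 g/mol.
%N = 28.014 / 244.423 × 100 = 11.46%.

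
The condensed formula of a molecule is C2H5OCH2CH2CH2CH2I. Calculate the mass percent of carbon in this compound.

31.60%

Atom tally by fragment:
  C2H5OCH2 → C:3 H:7 O:1
  CH2 → C:1 H:2
  CH2 → C:1 H:2
  CH2I → C:1 H:2 I:1
Element totals:
  C: 6
  H: 13
  I: 1
  O: 1
Molecular formula: C6H13IO.
Molar mass = 228.073 g/mol.
Mass from C: 6 × 12.011 = 72.066 g/mol.
%C = 72.066 / 228.073 × 100 = 31.60%.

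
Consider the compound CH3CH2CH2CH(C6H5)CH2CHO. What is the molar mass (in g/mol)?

176.26 g/mol

Atom tally by fragment:
  CH3 → C:1 H:3
  CH2 → C:1 H:2
  CH2 → C:1 H:2
  CH(C6H5) → C:7 H:6
  CH2CHO → C:2 H:3 O:1
Element totals:
  C: 12
  H: 16
  O: 1
Molecular formula: C12H16O.
  M = 12(12.011) + 16(1.008) + 15.999
    = 144.132 + 16.128 + 15.999 = 176.259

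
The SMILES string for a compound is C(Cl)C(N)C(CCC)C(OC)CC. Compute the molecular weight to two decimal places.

207.74 g/mol

Atom tally by fragment:
  ClCH2 → C:1 H:2 Cl:1
  CH(NH2) → C:1 H:3 N:1
  CH(CH2CH2CH3) → C:4 H:8
  CH(OCH3) → C:2 H:4 O:1
  CH2 → C:1 H:2
  CH3 → C:1 H:3
Element totals:
  C: 10
  H: 22
  Cl: 1
  N: 1
  O: 1
Molecular formula: C10H22ClNO.
  M = 10(12.011) + 22(1.008) + 35.45 + 14.007 + 15.999
    = 120.110 + 22.176 + 35.450 + 14.007 + 15.999 = 207.742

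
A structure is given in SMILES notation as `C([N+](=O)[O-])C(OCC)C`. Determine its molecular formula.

C5H11NO3

Atom tally by fragment:
  O2NCH2 → C:1 H:2 N:1 O:2
  CH(OC2H5) → C:3 H:6 O:1
  CH3 → C:1 H:3
Element totals:
  C: 5
  H: 11
  N: 1
  O: 3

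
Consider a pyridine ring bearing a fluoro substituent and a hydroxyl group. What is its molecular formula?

Atom tally by fragment:
  pyridine ring core → C:5 H:5 N:1
  (− 2 ring H displaced by substituents)
  + F → F:1
  + OH → O:1 H:1
Element totals:
  C: 5
  H: 4
  F: 1
  N: 1
  O: 1

C5H4FNO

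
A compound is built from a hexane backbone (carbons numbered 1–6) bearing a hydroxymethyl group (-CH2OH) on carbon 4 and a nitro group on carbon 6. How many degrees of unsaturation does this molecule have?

1

Atom tally by fragment:
  CH3 → C:1 H:3
  CH2 → C:1 H:2
  CH2 → C:1 H:2
  CH(CH2OH) → C:2 H:4 O:1
  CH2 → C:1 H:2
  CH2NO2 → C:1 H:2 N:1 O:2
Element totals:
  C: 7
  H: 15
  N: 1
  O: 3
Molecular formula: C7H15NO3.
DoU = (2C + 2 + N − H − X) / 2 = (2·7 + 2 + 1 − 15 − 0) / 2 = 1.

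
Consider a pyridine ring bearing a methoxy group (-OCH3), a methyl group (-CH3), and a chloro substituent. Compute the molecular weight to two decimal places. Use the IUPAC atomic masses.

Atom tally by fragment:
  pyridine ring core → C:5 H:5 N:1
  (− 3 ring H displaced by substituents)
  + OCH3 → C:1 H:3 O:1
  + CH3 → C:1 H:3
  + Cl → Cl:1
Element totals:
  C: 7
  H: 8
  Cl: 1
  N: 1
  O: 1
Molecular formula: C7H8ClNO.
  M = 7(12.011) + 8(1.008) + 35.45 + 14.007 + 15.999
    = 84.077 + 8.064 + 35.450 + 14.007 + 15.999 = 157.597

157.60 g/mol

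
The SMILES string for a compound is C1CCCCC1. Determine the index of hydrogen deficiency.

1

Atom tally by fragment:
  cyclohexane ring core → C:6 H:12
Element totals:
  C: 6
  H: 12
Molecular formula: C6H12.
DoU = (2C + 2 + N − H − X) / 2 = (2·6 + 2 + 0 − 12 − 0) / 2 = 1.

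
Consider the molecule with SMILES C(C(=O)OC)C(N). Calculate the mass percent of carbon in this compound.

46.59%

Atom tally by fragment:
  CH3OOCCH2 → C:3 H:5 O:2
  CH2NH2 → C:1 H:4 N:1
Element totals:
  C: 4
  H: 9
  N: 1
  O: 2
Molecular formula: C4H9NO2.
Molar mass = 103.121 g/mol.
Mass from C: 4 × 12.011 = 48.044 g/mol.
%C = 48.044 / 103.121 × 100 = 46.59%.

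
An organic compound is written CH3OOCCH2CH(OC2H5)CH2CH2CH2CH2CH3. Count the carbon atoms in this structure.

11

Atom tally by fragment:
  CH3OOCCH2 → C:3 H:5 O:2
  CH(OC2H5) → C:3 H:6 O:1
  CH2 → C:1 H:2
  CH2 → C:1 H:2
  CH2 → C:1 H:2
  CH2 → C:1 H:2
  CH3 → C:1 H:3
Element totals:
  C: 11
  H: 22
  O: 3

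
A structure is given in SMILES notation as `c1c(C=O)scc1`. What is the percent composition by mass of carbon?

53.55%

Atom tally by fragment:
  thiophene ring core → C:4 H:4 S:1
  (− 1 ring H displaced by substituents)
  + CHO → C:1 H:1 O:1
Element totals:
  C: 5
  H: 4
  O: 1
  S: 1
Molecular formula: C5H4OS.
Molar mass = 112.146 g/mol.
Mass from C: 5 × 12.011 = 60.055 g/mol.
%C = 60.055 / 112.146 × 100 = 53.55%.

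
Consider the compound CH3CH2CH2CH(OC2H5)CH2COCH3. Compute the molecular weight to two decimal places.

Atom tally by fragment:
  CH3 → C:1 H:3
  CH2 → C:1 H:2
  CH2 → C:1 H:2
  CH(OC2H5) → C:3 H:6 O:1
  CH2COCH3 → C:3 H:5 O:1
Element totals:
  C: 9
  H: 18
  O: 2
Molecular formula: C9H18O2.
  M = 9(12.011) + 18(1.008) + 2(15.999)
    = 108.099 + 18.144 + 31.998 = 158.241

158.24 g/mol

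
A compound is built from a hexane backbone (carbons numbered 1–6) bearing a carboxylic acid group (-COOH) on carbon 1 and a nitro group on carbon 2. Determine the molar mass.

175.18 g/mol

Atom tally by fragment:
  HOOCCH2 → C:2 H:3 O:2
  CH(NO2) → C:1 H:1 N:1 O:2
  CH2 → C:1 H:2
  CH2 → C:1 H:2
  CH2 → C:1 H:2
  CH3 → C:1 H:3
Element totals:
  C: 7
  H: 13
  N: 1
  O: 4
Molecular formula: C7H13NO4.
  M = 7(12.011) + 13(1.008) + 14.007 + 4(15.999)
    = 84.077 + 13.104 + 14.007 + 63.996 = 175.184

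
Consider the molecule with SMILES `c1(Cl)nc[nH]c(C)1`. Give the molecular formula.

Atom tally by fragment:
  imidazole ring core → C:3 H:4 N:2
  (− 2 ring H displaced by substituents)
  + Cl → Cl:1
  + CH3 → C:1 H:3
Element totals:
  C: 4
  H: 5
  Cl: 1
  N: 2

C4H5ClN2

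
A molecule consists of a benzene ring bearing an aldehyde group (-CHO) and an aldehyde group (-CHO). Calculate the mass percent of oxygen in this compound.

Atom tally by fragment:
  benzene ring core → C:6 H:6
  (− 2 ring H displaced by substituents)
  + CHO → C:1 H:1 O:1
  + CHO → C:1 H:1 O:1
Element totals:
  C: 8
  H: 6
  O: 2
Molecular formula: C8H6O2.
Molar mass = 134.134 g/mol.
Mass from O: 2 × 15.999 = 31.998 g/mol.
%O = 31.998 / 134.134 × 100 = 23.86%.

23.86%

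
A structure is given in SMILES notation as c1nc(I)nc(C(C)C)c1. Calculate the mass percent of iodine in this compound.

Atom tally by fragment:
  pyrimidine ring core → C:4 H:4 N:2
  (− 2 ring H displaced by substituents)
  + I → I:1
  + CH(CH3)2 → C:3 H:7
Element totals:
  C: 7
  H: 9
  I: 1
  N: 2
Molecular formula: C7H9IN2.
Molar mass = 248.067 g/mol.
Mass from I: 1 × 126.904 = 126.904 g/mol.
%I = 126.904 / 248.067 × 100 = 51.16%.

51.16%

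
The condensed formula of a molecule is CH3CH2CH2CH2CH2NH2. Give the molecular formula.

C5H13N

Atom tally by fragment:
  CH3 → C:1 H:3
  CH2 → C:1 H:2
  CH2 → C:1 H:2
  CH2 → C:1 H:2
  CH2NH2 → C:1 H:4 N:1
Element totals:
  C: 5
  H: 13
  N: 1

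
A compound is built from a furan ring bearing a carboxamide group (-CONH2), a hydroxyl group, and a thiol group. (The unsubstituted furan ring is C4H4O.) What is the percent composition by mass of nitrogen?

8.80%

Atom tally by fragment:
  furan ring core → C:4 H:4 O:1
  (− 3 ring H displaced by substituents)
  + CONH2 → C:1 H:2 O:1 N:1
  + OH → O:1 H:1
  + SH → S:1 H:1
Element totals:
  C: 5
  H: 5
  N: 1
  O: 3
  S: 1
Molecular formula: C5H5NO3S.
Molar mass = 159.159 g/mol.
Mass from N: 1 × 14.007 = 14.007 g/mol.
%N = 14.007 / 159.159 × 100 = 8.80%.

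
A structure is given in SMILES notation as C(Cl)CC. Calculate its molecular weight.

Atom tally by fragment:
  ClCH2 → C:1 H:2 Cl:1
  CH2 → C:1 H:2
  CH3 → C:1 H:3
Element totals:
  C: 3
  H: 7
  Cl: 1
Molecular formula: C3H7Cl.
  M = 3(12.011) + 7(1.008) + 35.45
    = 36.033 + 7.056 + 35.450 = 78.539

78.54 g/mol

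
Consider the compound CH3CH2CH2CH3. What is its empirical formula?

C2H5

Atom tally by fragment:
  CH3 → C:1 H:3
  CH2 → C:1 H:2
  CH2 → C:1 H:2
  CH3 → C:1 H:3
Element totals:
  C: 4
  H: 10
Molecular formula: C4H10.
gcd of subscripts = 2; dividing each by 2:
  C: 4/2 = 2
  H: 10/2 = 5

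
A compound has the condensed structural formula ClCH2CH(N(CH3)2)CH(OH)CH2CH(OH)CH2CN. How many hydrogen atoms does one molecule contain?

17

Atom tally by fragment:
  ClCH2 → C:1 H:2 Cl:1
  CH(N(CH3)2) → C:3 H:7 N:1
  CH(OH) → C:1 H:2 O:1
  CH2 → C:1 H:2
  CH(OH) → C:1 H:2 O:1
  CH2CN → C:2 H:2 N:1
Element totals:
  C: 9
  H: 17
  Cl: 1
  N: 2
  O: 2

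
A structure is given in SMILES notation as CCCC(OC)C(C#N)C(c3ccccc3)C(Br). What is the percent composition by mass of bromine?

Atom tally by fragment:
  CH3 → C:1 H:3
  CH2 → C:1 H:2
  CH2 → C:1 H:2
  CH(OCH3) → C:2 H:4 O:1
  CH(CN) → C:2 H:1 N:1
  CH(C6H5) → C:7 H:6
  CH2Br → C:1 H:2 Br:1
Element totals:
  C: 15
  H: 20
  Br: 1
  N: 1
  O: 1
Molecular formula: C15H20BrNO.
Molar mass = 310.235 g/mol.
Mass from Br: 1 × 79.904 = 79.904 g/mol.
%Br = 79.904 / 310.235 × 100 = 25.76%.

25.76%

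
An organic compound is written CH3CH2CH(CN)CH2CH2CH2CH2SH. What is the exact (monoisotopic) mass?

157.0925

Element totals:
  C: 8
  H: 15
  N: 1
  S: 1
Molecular formula: C8H15NS.
  M = 8(12.0) + 15(1.007825) + 14.003074 + 31.972071
    = 96.000000 + 15.117375 + 14.003074 + 31.972071 = 157.092520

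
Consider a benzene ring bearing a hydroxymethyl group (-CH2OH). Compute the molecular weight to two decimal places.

Atom tally by fragment:
  benzene ring core → C:6 H:6
  (− 1 ring H displaced by substituents)
  + CH2OH → C:1 H:3 O:1
Element totals:
  C: 7
  H: 8
  O: 1
Molecular formula: C7H8O.
  M = 7(12.011) + 8(1.008) + 15.999
    = 84.077 + 8.064 + 15.999 = 108.140

108.14 g/mol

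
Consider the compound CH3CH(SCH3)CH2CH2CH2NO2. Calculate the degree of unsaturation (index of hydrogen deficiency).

1

Atom tally by fragment:
  CH3 → C:1 H:3
  CH(SCH3) → C:2 H:4 S:1
  CH2 → C:1 H:2
  CH2 → C:1 H:2
  CH2NO2 → C:1 H:2 N:1 O:2
Element totals:
  C: 6
  H: 13
  N: 1
  O: 2
  S: 1
Molecular formula: C6H13NO2S.
DoU = (2C + 2 + N − H − X) / 2 = (2·6 + 2 + 1 − 13 − 0) / 2 = 1.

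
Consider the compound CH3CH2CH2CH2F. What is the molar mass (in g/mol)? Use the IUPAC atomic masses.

76.11 g/mol

Atom tally by fragment:
  CH3 → C:1 H:3
  CH2 → C:1 H:2
  CH2 → C:1 H:2
  CH2F → C:1 H:2 F:1
Element totals:
  C: 4
  H: 9
  F: 1
Molecular formula: C4H9F.
  M = 4(12.011) + 9(1.008) + 18.998
    = 48.044 + 9.072 + 18.998 = 76.114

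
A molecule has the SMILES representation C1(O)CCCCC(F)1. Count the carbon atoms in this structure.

Atom tally by fragment:
  cyclohexane ring core → C:6 H:12
  (− 2 ring H displaced by substituents)
  + OH → O:1 H:1
  + F → F:1
Element totals:
  C: 6
  H: 11
  F: 1
  O: 1

6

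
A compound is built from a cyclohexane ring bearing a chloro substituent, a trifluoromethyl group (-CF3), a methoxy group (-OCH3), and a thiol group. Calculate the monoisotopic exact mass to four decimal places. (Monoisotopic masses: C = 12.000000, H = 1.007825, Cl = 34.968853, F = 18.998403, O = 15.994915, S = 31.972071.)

248.0249

Atom tally by fragment:
  cyclohexane ring core → C:6 H:12
  (− 4 ring H displaced by substituents)
  + Cl → Cl:1
  + CF3 → C:1 F:3
  + OCH3 → C:1 H:3 O:1
  + SH → S:1 H:1
Element totals:
  C: 8
  H: 12
  Cl: 1
  F: 3
  O: 1
  S: 1
Molecular formula: C8H12ClF3OS.
  M = 8(12.0) + 12(1.007825) + 34.968853 + 3(18.998403) + 15.994915 + 31.972071
    = 96.000000 + 12.093900 + 34.968853 + 56.995209 + 15.994915 + 31.972071 = 248.024948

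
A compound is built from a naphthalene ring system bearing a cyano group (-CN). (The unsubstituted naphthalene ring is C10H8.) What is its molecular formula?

C11H7N

Atom tally by fragment:
  naphthalene ring system core → C:10 H:8
  (− 1 ring H displaced by substituents)
  + CN → C:1 N:1
Element totals:
  C: 11
  H: 7
  N: 1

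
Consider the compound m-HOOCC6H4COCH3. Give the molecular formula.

Element totals:
  C: 9
  H: 8
  O: 3

C9H8O3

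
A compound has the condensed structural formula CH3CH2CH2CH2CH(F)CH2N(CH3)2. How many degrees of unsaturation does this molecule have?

0

Atom tally by fragment:
  CH3 → C:1 H:3
  CH2 → C:1 H:2
  CH2 → C:1 H:2
  CH2 → C:1 H:2
  CH(F) → C:1 H:1 F:1
  CH2N(CH3)2 → C:3 H:8 N:1
Element totals:
  C: 8
  H: 18
  F: 1
  N: 1
Molecular formula: C8H18FN.
DoU = (2C + 2 + N − H − X) / 2 = (2·8 + 2 + 1 − 18 − 1) / 2 = 0.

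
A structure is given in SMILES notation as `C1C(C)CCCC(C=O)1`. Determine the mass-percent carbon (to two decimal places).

Atom tally by fragment:
  cyclohexane ring core → C:6 H:12
  (− 2 ring H displaced by substituents)
  + CH3 → C:1 H:3
  + CHO → C:1 H:1 O:1
Element totals:
  C: 8
  H: 14
  O: 1
Molecular formula: C8H14O.
Molar mass = 126.199 g/mol.
Mass from C: 8 × 12.011 = 96.088 g/mol.
%C = 96.088 / 126.199 × 100 = 76.14%.

76.14%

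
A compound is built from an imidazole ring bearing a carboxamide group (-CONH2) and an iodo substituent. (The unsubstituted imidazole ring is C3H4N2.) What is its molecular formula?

C4H4IN3O

Atom tally by fragment:
  imidazole ring core → C:3 H:4 N:2
  (− 2 ring H displaced by substituents)
  + CONH2 → C:1 H:2 O:1 N:1
  + I → I:1
Element totals:
  C: 4
  H: 4
  I: 1
  N: 3
  O: 1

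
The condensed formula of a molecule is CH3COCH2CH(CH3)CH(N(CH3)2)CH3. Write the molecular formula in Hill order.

C9H19NO

Atom tally by fragment:
  CH3COCH2 → C:3 H:5 O:1
  CH(CH3) → C:2 H:4
  CH(N(CH3)2) → C:3 H:7 N:1
  CH3 → C:1 H:3
Element totals:
  C: 9
  H: 19
  N: 1
  O: 1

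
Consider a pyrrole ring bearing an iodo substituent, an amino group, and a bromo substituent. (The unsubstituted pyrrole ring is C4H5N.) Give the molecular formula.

C4H4BrIN2

Atom tally by fragment:
  pyrrole ring core → C:4 H:5 N:1
  (− 3 ring H displaced by substituents)
  + I → I:1
  + NH2 → N:1 H:2
  + Br → Br:1
Element totals:
  C: 4
  H: 4
  Br: 1
  I: 1
  N: 2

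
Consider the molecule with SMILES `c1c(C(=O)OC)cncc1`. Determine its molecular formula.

C7H7NO2

Atom tally by fragment:
  pyridine ring core → C:5 H:5 N:1
  (− 1 ring H displaced by substituents)
  + COOCH3 → C:2 H:3 O:2
Element totals:
  C: 7
  H: 7
  N: 1
  O: 2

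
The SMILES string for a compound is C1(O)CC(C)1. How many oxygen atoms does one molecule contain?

1

Atom tally by fragment:
  cyclopropane ring core → C:3 H:6
  (− 2 ring H displaced by substituents)
  + OH → O:1 H:1
  + CH3 → C:1 H:3
Element totals:
  C: 4
  H: 8
  O: 1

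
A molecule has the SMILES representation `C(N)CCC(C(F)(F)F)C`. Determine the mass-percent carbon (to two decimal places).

Atom tally by fragment:
  H2NCH2 → C:1 H:4 N:1
  CH2 → C:1 H:2
  CH2 → C:1 H:2
  CH(CF3) → C:2 H:1 F:3
  CH3 → C:1 H:3
Element totals:
  C: 6
  H: 12
  F: 3
  N: 1
Molecular formula: C6H12F3N.
Molar mass = 155.163 g/mol.
Mass from C: 6 × 12.011 = 72.066 g/mol.
%C = 72.066 / 155.163 × 100 = 46.45%.

46.45%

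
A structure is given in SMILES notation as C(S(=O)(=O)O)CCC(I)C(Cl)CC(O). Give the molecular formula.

C7H14ClIO4S

Atom tally by fragment:
  HO3SCH2 → C:1 H:3 S:1 O:3
  CH2 → C:1 H:2
  CH2 → C:1 H:2
  CH(I) → C:1 H:1 I:1
  CH(Cl) → C:1 H:1 Cl:1
  CH2 → C:1 H:2
  CH2OH → C:1 H:3 O:1
Element totals:
  C: 7
  H: 14
  Cl: 1
  I: 1
  O: 4
  S: 1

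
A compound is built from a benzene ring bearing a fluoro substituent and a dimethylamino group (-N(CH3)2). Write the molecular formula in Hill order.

C8H10FN

Atom tally by fragment:
  benzene ring core → C:6 H:6
  (− 2 ring H displaced by substituents)
  + F → F:1
  + N(CH3)2 → N:1 C:2 H:6
Element totals:
  C: 8
  H: 10
  F: 1
  N: 1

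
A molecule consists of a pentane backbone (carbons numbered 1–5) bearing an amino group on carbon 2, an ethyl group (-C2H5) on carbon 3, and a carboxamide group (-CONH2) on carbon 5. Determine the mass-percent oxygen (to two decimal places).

10.11%

Atom tally by fragment:
  CH3 → C:1 H:3
  CH(NH2) → C:1 H:3 N:1
  CH(C2H5) → C:3 H:6
  CH2 → C:1 H:2
  CH2CONH2 → C:2 H:4 O:1 N:1
Element totals:
  C: 8
  H: 18
  N: 2
  O: 1
Molecular formula: C8H18N2O.
Molar mass = 158.245 g/mol.
Mass from O: 1 × 15.999 = 15.999 g/mol.
%O = 15.999 / 158.245 × 100 = 10.11%.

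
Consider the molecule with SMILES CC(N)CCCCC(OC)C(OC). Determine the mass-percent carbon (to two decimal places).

63.45%

Atom tally by fragment:
  CH3 → C:1 H:3
  CH(NH2) → C:1 H:3 N:1
  CH2 → C:1 H:2
  CH2 → C:1 H:2
  CH2 → C:1 H:2
  CH2 → C:1 H:2
  CH(OCH3) → C:2 H:4 O:1
  CH2OCH3 → C:2 H:5 O:1
Element totals:
  C: 10
  H: 23
  N: 1
  O: 2
Molecular formula: C10H23NO2.
Molar mass = 189.299 g/mol.
Mass from C: 10 × 12.011 = 120.110 g/mol.
%C = 120.110 / 189.299 × 100 = 63.45%.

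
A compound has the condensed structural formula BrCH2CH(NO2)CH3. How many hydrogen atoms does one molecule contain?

6

Atom tally by fragment:
  BrCH2 → C:1 H:2 Br:1
  CH(NO2) → C:1 H:1 N:1 O:2
  CH3 → C:1 H:3
Element totals:
  C: 3
  H: 6
  Br: 1
  N: 1
  O: 2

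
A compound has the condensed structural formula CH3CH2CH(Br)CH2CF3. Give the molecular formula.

Atom tally by fragment:
  CH3 → C:1 H:3
  CH2 → C:1 H:2
  CH(Br) → C:1 H:1 Br:1
  CH2CF3 → C:2 H:2 F:3
Element totals:
  C: 5
  H: 8
  Br: 1
  F: 3

C5H8BrF3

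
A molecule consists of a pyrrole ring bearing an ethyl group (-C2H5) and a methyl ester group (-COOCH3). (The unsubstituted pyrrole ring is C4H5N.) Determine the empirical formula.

C8H11NO2

Atom tally by fragment:
  pyrrole ring core → C:4 H:5 N:1
  (− 2 ring H displaced by substituents)
  + C2H5 → C:2 H:5
  + COOCH3 → C:2 H:3 O:2
Element totals:
  C: 8
  H: 11
  N: 1
  O: 2
Molecular formula: C8H11NO2.
gcd of subscripts (8, 11, 1, 2) = 1, so the empirical formula equals the molecular formula.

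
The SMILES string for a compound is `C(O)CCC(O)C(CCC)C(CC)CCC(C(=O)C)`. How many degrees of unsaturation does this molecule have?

1

Atom tally by fragment:
  HOCH2 → C:1 H:3 O:1
  CH2 → C:1 H:2
  CH2 → C:1 H:2
  CH(OH) → C:1 H:2 O:1
  CH(CH2CH2CH3) → C:4 H:8
  CH(C2H5) → C:3 H:6
  CH2 → C:1 H:2
  CH2 → C:1 H:2
  CH2COCH3 → C:3 H:5 O:1
Element totals:
  C: 16
  H: 32
  O: 3
Molecular formula: C16H32O3.
DoU = (2C + 2 + N − H − X) / 2 = (2·16 + 2 + 0 − 32 − 0) / 2 = 1.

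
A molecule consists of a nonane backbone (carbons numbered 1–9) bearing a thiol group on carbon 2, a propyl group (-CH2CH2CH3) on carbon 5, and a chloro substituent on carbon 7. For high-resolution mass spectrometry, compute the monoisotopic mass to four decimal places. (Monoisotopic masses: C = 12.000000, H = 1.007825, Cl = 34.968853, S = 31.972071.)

Atom tally by fragment:
  CH3 → C:1 H:3
  CH(SH) → C:1 H:2 S:1
  CH2 → C:1 H:2
  CH2 → C:1 H:2
  CH(CH2CH2CH3) → C:4 H:8
  CH2 → C:1 H:2
  CH(Cl) → C:1 H:1 Cl:1
  CH2 → C:1 H:2
  CH3 → C:1 H:3
Element totals:
  C: 12
  H: 25
  Cl: 1
  S: 1
Molecular formula: C12H25ClS.
  M = 12(12.0) + 25(1.007825) + 34.968853 + 31.972071
    = 144.000000 + 25.195625 + 34.968853 + 31.972071 = 236.136549

236.1365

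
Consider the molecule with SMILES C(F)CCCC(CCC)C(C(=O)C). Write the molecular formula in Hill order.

C11H21FO

Atom tally by fragment:
  FCH2 → C:1 H:2 F:1
  CH2 → C:1 H:2
  CH2 → C:1 H:2
  CH2 → C:1 H:2
  CH(CH2CH2CH3) → C:4 H:8
  CH2COCH3 → C:3 H:5 O:1
Element totals:
  C: 11
  H: 21
  F: 1
  O: 1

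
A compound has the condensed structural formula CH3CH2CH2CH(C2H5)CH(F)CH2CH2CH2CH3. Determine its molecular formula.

Atom tally by fragment:
  CH3 → C:1 H:3
  CH2 → C:1 H:2
  CH2 → C:1 H:2
  CH(C2H5) → C:3 H:6
  CH(F) → C:1 H:1 F:1
  CH2 → C:1 H:2
  CH2 → C:1 H:2
  CH2 → C:1 H:2
  CH3 → C:1 H:3
Element totals:
  C: 11
  H: 23
  F: 1

C11H23F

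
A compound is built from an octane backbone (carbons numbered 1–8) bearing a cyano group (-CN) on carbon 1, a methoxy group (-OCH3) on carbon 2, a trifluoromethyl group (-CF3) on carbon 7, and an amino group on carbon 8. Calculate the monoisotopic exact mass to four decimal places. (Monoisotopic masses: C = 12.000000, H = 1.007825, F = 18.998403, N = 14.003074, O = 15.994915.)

Atom tally by fragment:
  NCCH2 → C:2 H:2 N:1
  CH(OCH3) → C:2 H:4 O:1
  CH2 → C:1 H:2
  CH2 → C:1 H:2
  CH2 → C:1 H:2
  CH2 → C:1 H:2
  CH(CF3) → C:2 H:1 F:3
  CH2NH2 → C:1 H:4 N:1
Element totals:
  C: 11
  H: 19
  F: 3
  N: 2
  O: 1
Molecular formula: C11H19F3N2O.
  M = 11(12.0) + 19(1.007825) + 3(18.998403) + 2(14.003074) + 15.994915
    = 132.000000 + 19.148675 + 56.995209 + 28.006148 + 15.994915 = 252.144947

252.1449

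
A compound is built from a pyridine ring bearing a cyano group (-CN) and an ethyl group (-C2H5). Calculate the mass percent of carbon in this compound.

72.70%

Atom tally by fragment:
  pyridine ring core → C:5 H:5 N:1
  (− 2 ring H displaced by substituents)
  + CN → C:1 N:1
  + C2H5 → C:2 H:5
Element totals:
  C: 8
  H: 8
  N: 2
Molecular formula: C8H8N2.
Molar mass = 132.166 g/mol.
Mass from C: 8 × 12.011 = 96.088 g/mol.
%C = 96.088 / 132.166 × 100 = 72.70%.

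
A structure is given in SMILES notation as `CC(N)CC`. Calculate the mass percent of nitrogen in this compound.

19.15%

Atom tally by fragment:
  CH3 → C:1 H:3
  CH(NH2) → C:1 H:3 N:1
  CH2 → C:1 H:2
  CH3 → C:1 H:3
Element totals:
  C: 4
  H: 11
  N: 1
Molecular formula: C4H11N.
Molar mass = 73.139 g/mol.
Mass from N: 1 × 14.007 = 14.007 g/mol.
%N = 14.007 / 73.139 × 100 = 19.15%.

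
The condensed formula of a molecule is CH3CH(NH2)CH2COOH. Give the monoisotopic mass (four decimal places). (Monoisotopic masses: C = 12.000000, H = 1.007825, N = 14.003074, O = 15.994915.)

103.0633

Atom tally by fragment:
  CH3 → C:1 H:3
  CH(NH2) → C:1 H:3 N:1
  CH2COOH → C:2 H:3 O:2
Element totals:
  C: 4
  H: 9
  N: 1
  O: 2
Molecular formula: C4H9NO2.
  M = 4(12.0) + 9(1.007825) + 14.003074 + 2(15.994915)
    = 48.000000 + 9.070425 + 14.003074 + 31.989830 = 103.063329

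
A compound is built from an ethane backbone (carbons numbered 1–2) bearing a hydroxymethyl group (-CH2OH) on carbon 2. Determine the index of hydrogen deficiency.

Atom tally by fragment:
  CH3 → C:1 H:3
  CH2CH2OH → C:2 H:5 O:1
Element totals:
  C: 3
  H: 8
  O: 1
Molecular formula: C3H8O.
DoU = (2C + 2 + N − H − X) / 2 = (2·3 + 2 + 0 − 8 − 0) / 2 = 0.

0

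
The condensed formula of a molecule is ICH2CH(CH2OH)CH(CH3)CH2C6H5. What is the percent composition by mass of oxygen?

Atom tally by fragment:
  ICH2 → C:1 H:2 I:1
  CH(CH2OH) → C:2 H:4 O:1
  CH(CH3) → C:2 H:4
  CH2C6H5 → C:7 H:7
Element totals:
  C: 12
  H: 17
  I: 1
  O: 1
Molecular formula: C12H17IO.
Molar mass = 304.171 g/mol.
Mass from O: 1 × 15.999 = 15.999 g/mol.
%O = 15.999 / 304.171 × 100 = 5.26%.

5.26%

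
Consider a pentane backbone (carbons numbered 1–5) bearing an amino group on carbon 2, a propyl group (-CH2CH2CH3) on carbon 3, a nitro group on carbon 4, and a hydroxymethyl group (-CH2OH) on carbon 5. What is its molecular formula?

Atom tally by fragment:
  CH3 → C:1 H:3
  CH(NH2) → C:1 H:3 N:1
  CH(CH2CH2CH3) → C:4 H:8
  CH(NO2) → C:1 H:1 N:1 O:2
  CH2CH2OH → C:2 H:5 O:1
Element totals:
  C: 9
  H: 20
  N: 2
  O: 3

C9H20N2O3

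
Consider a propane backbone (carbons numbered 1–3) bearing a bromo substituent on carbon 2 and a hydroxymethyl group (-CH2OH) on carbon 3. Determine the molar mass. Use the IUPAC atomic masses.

Atom tally by fragment:
  CH3 → C:1 H:3
  CH(Br) → C:1 H:1 Br:1
  CH2CH2OH → C:2 H:5 O:1
Element totals:
  C: 4
  H: 9
  Br: 1
  O: 1
Molecular formula: C4H9BrO.
  M = 4(12.011) + 9(1.008) + 79.904 + 15.999
    = 48.044 + 9.072 + 79.904 + 15.999 = 153.019

153.02 g/mol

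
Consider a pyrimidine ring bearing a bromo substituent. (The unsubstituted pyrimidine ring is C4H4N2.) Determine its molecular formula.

Atom tally by fragment:
  pyrimidine ring core → C:4 H:4 N:2
  (− 1 ring H displaced by substituents)
  + Br → Br:1
Element totals:
  C: 4
  H: 3
  Br: 1
  N: 2

C4H3BrN2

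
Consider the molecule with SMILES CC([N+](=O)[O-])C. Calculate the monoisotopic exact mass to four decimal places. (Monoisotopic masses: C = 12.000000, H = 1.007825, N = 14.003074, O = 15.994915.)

89.0477

Atom tally by fragment:
  CH3 → C:1 H:3
  CH(NO2) → C:1 H:1 N:1 O:2
  CH3 → C:1 H:3
Element totals:
  C: 3
  H: 7
  N: 1
  O: 2
Molecular formula: C3H7NO2.
  M = 3(12.0) + 7(1.007825) + 14.003074 + 2(15.994915)
    = 36.000000 + 7.054775 + 14.003074 + 31.989830 = 89.047679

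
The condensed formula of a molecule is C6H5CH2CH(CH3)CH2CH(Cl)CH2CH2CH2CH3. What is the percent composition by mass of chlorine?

14.85%

Atom tally by fragment:
  C6H5CH2 → C:7 H:7
  CH(CH3) → C:2 H:4
  CH2 → C:1 H:2
  CH(Cl) → C:1 H:1 Cl:1
  CH2 → C:1 H:2
  CH2 → C:1 H:2
  CH2 → C:1 H:2
  CH3 → C:1 H:3
Element totals:
  C: 15
  H: 23
  Cl: 1
Molecular formula: C15H23Cl.
Molar mass = 238.799 g/mol.
Mass from Cl: 1 × 35.45 = 35.450 g/mol.
%Cl = 35.450 / 238.799 × 100 = 14.85%.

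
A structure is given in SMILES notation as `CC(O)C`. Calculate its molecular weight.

60.10 g/mol

Atom tally by fragment:
  CH3 → C:1 H:3
  CH(OH) → C:1 H:2 O:1
  CH3 → C:1 H:3
Element totals:
  C: 3
  H: 8
  O: 1
Molecular formula: C3H8O.
  M = 3(12.011) + 8(1.008) + 15.999
    = 36.033 + 8.064 + 15.999 = 60.096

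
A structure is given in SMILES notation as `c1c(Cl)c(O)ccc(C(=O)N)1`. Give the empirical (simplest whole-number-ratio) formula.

Atom tally by fragment:
  benzene ring core → C:6 H:6
  (− 3 ring H displaced by substituents)
  + Cl → Cl:1
  + OH → O:1 H:1
  + CONH2 → C:1 H:2 O:1 N:1
Element totals:
  C: 7
  H: 6
  Cl: 1
  N: 1
  O: 2
Molecular formula: C7H6ClNO2.
gcd of subscripts (7, 1, 6, 1, 2) = 1, so the empirical formula equals the molecular formula.

C7H6ClNO2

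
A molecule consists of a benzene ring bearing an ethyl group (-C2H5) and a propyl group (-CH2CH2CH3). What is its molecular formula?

Atom tally by fragment:
  benzene ring core → C:6 H:6
  (− 2 ring H displaced by substituents)
  + C2H5 → C:2 H:5
  + CH2CH2CH3 → C:3 H:7
Element totals:
  C: 11
  H: 16

C11H16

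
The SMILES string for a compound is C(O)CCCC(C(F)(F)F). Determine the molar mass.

156.15 g/mol

Atom tally by fragment:
  HOCH2 → C:1 H:3 O:1
  CH2 → C:1 H:2
  CH2 → C:1 H:2
  CH2 → C:1 H:2
  CH2CF3 → C:2 H:2 F:3
Element totals:
  C: 6
  H: 11
  F: 3
  O: 1
Molecular formula: C6H11F3O.
  M = 6(12.011) + 11(1.008) + 3(18.998) + 15.999
    = 72.066 + 11.088 + 56.994 + 15.999 = 156.147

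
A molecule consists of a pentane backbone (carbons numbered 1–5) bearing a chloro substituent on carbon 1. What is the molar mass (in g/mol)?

106.59 g/mol

Atom tally by fragment:
  ClCH2 → C:1 H:2 Cl:1
  CH2 → C:1 H:2
  CH2 → C:1 H:2
  CH2 → C:1 H:2
  CH3 → C:1 H:3
Element totals:
  C: 5
  H: 11
  Cl: 1
Molecular formula: C5H11Cl.
  M = 5(12.011) + 11(1.008) + 35.45
    = 60.055 + 11.088 + 35.450 = 106.593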